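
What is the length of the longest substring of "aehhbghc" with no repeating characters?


Input: "aehhbghc"
Sliding window (track last position of each char):
  Position 0 ('a'): window [0,0] length 1 -- new best
  Position 1 ('e'): window [0,1] length 2 -- new best
  Position 2 ('h'): window [0,2] length 3 -- new best
  Position 3 ('h'): repeat (last at 2), move window start to 3
  Position 3 ('h'): window [3,3] length 1
  Position 4 ('b'): window [3,4] length 2
  Position 5 ('g'): window [3,5] length 3
  Position 6 ('h'): repeat (last at 3), move window start to 4
  Position 6 ('h'): window [4,6] length 3
  Position 7 ('c'): window [4,7] length 4 -- new best
Longest substring with no repeats: "bghc" with length 4

4


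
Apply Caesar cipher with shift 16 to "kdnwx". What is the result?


Caesar cipher: shift "kdnwx" by 16
  'k' (pos 10) + 16 = pos 0 = 'a'
  'd' (pos 3) + 16 = pos 19 = 't'
  'n' (pos 13) + 16 = pos 3 = 'd'
  'w' (pos 22) + 16 = pos 12 = 'm'
  'x' (pos 23) + 16 = pos 13 = 'n'
Result: atdmn

atdmn


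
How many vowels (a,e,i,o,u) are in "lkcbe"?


Input: lkcbe
Checking each character:
  'l' at position 0: consonant
  'k' at position 1: consonant
  'c' at position 2: consonant
  'b' at position 3: consonant
  'e' at position 4: vowel (running total: 1)
Total vowels: 1

1


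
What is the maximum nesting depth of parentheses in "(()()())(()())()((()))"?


Input: "(()()())(()())()((()))"
Tracking depth:
  Position 0 '(': depth becomes 1
  Position 1 '(': depth becomes 2
  Position 2 ')': depth becomes 1
  Position 3 '(': depth becomes 2
  Position 4 ')': depth becomes 1
  Position 5 '(': depth becomes 2
  Position 6 ')': depth becomes 1
  Position 7 ')': depth becomes 0
  Position 8 '(': depth becomes 1
  Position 9 '(': depth becomes 2
  Position 10 ')': depth becomes 1
  Position 11 '(': depth becomes 2
  Position 12 ')': depth becomes 1
  Position 13 ')': depth becomes 0
  Position 14 '(': depth becomes 1
  Position 15 ')': depth becomes 0
  Position 16 '(': depth becomes 1
  Position 17 '(': depth becomes 2
  Position 18 '(': depth becomes 3
  Position 19 ')': depth becomes 2
  Position 20 ')': depth becomes 1
  Position 21 ')': depth becomes 0
Maximum depth reached: 3

3


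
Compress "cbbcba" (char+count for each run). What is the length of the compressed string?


Input: cbbcba
Runs:
  'c' x 1 => "c1"
  'b' x 2 => "b2"
  'c' x 1 => "c1"
  'b' x 1 => "b1"
  'a' x 1 => "a1"
Compressed: "c1b2c1b1a1"
Compressed length: 10

10


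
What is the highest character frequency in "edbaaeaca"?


Input: edbaaeaca
Character counts:
  'a': 4
  'b': 1
  'c': 1
  'd': 1
  'e': 2
Maximum frequency: 4

4


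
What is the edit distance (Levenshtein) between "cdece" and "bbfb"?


Computing edit distance: "cdece" -> "bbfb"
DP table:
           b    b    f    b
      0    1    2    3    4
  c   1    1    2    3    4
  d   2    2    2    3    4
  e   3    3    3    3    4
  c   4    4    4    4    4
  e   5    5    5    5    5
Edit distance = dp[5][4] = 5

5


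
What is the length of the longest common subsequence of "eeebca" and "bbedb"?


LCS of "eeebca" and "bbedb"
DP table:
           b    b    e    d    b
      0    0    0    0    0    0
  e   0    0    0    1    1    1
  e   0    0    0    1    1    1
  e   0    0    0    1    1    1
  b   0    1    1    1    1    2
  c   0    1    1    1    1    2
  a   0    1    1    1    1    2
LCS length = dp[6][5] = 2

2


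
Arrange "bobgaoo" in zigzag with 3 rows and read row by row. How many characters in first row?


Zigzag "bobgaoo" into 3 rows:
Placing characters:
  'b' => row 0
  'o' => row 1
  'b' => row 2
  'g' => row 1
  'a' => row 0
  'o' => row 1
  'o' => row 2
Rows:
  Row 0: "ba"
  Row 1: "ogo"
  Row 2: "bo"
First row length: 2

2


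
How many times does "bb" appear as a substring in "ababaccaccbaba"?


Searching for "bb" in "ababaccaccbaba"
Scanning each position:
  Position 0: "ab" => no
  Position 1: "ba" => no
  Position 2: "ab" => no
  Position 3: "ba" => no
  Position 4: "ac" => no
  Position 5: "cc" => no
  Position 6: "ca" => no
  Position 7: "ac" => no
  Position 8: "cc" => no
  Position 9: "cb" => no
  Position 10: "ba" => no
  Position 11: "ab" => no
  Position 12: "ba" => no
Total occurrences: 0

0


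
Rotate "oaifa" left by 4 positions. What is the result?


Input: "oaifa", rotate left by 4
First 4 characters: "oaif"
Remaining characters: "a"
Concatenate remaining + first: "a" + "oaif" = "aoaif"

aoaif


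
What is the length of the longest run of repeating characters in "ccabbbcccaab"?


Input: "ccabbbcccaab"
Scanning for longest run:
  Position 1 ('c'): continues run of 'c', length=2
  Position 2 ('a'): new char, reset run to 1
  Position 3 ('b'): new char, reset run to 1
  Position 4 ('b'): continues run of 'b', length=2
  Position 5 ('b'): continues run of 'b', length=3
  Position 6 ('c'): new char, reset run to 1
  Position 7 ('c'): continues run of 'c', length=2
  Position 8 ('c'): continues run of 'c', length=3
  Position 9 ('a'): new char, reset run to 1
  Position 10 ('a'): continues run of 'a', length=2
  Position 11 ('b'): new char, reset run to 1
Longest run: 'b' with length 3

3


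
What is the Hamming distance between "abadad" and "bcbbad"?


Comparing "abadad" and "bcbbad" position by position:
  Position 0: 'a' vs 'b' => differ
  Position 1: 'b' vs 'c' => differ
  Position 2: 'a' vs 'b' => differ
  Position 3: 'd' vs 'b' => differ
  Position 4: 'a' vs 'a' => same
  Position 5: 'd' vs 'd' => same
Total differences (Hamming distance): 4

4


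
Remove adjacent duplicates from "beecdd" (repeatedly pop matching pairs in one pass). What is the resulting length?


Input: beecdd
Stack-based adjacent duplicate removal:
  Read 'b': push. Stack: b
  Read 'e': push. Stack: be
  Read 'e': matches stack top 'e' => pop. Stack: b
  Read 'c': push. Stack: bc
  Read 'd': push. Stack: bcd
  Read 'd': matches stack top 'd' => pop. Stack: bc
Final stack: "bc" (length 2)

2


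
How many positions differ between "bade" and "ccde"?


Comparing "bade" and "ccde" position by position:
  Position 0: 'b' vs 'c' => DIFFER
  Position 1: 'a' vs 'c' => DIFFER
  Position 2: 'd' vs 'd' => same
  Position 3: 'e' vs 'e' => same
Positions that differ: 2

2


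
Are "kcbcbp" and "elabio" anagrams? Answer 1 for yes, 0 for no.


Strings: "kcbcbp", "elabio"
Sorted first:  bbcckp
Sorted second: abeilo
Differ at position 0: 'b' vs 'a' => not anagrams

0


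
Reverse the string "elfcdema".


Input: elfcdema
Reading characters right to left:
  Position 7: 'a'
  Position 6: 'm'
  Position 5: 'e'
  Position 4: 'd'
  Position 3: 'c'
  Position 2: 'f'
  Position 1: 'l'
  Position 0: 'e'
Reversed: amedcfle

amedcfle


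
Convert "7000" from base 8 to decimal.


Input: "7000" in base 8
Positional expansion:
  Digit '7' (value 7) x 8^3 = 3584
  Digit '0' (value 0) x 8^2 = 0
  Digit '0' (value 0) x 8^1 = 0
  Digit '0' (value 0) x 8^0 = 0
Sum = 3584

3584


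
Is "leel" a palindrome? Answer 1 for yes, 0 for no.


Input: leel
Reversed: leel
  Compare pos 0 ('l') with pos 3 ('l'): match
  Compare pos 1 ('e') with pos 2 ('e'): match
Result: palindrome

1


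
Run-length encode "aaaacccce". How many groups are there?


Input: aaaacccce
Scanning for consecutive runs:
  Group 1: 'a' x 4 (positions 0-3)
  Group 2: 'c' x 4 (positions 4-7)
  Group 3: 'e' x 1 (positions 8-8)
Total groups: 3

3


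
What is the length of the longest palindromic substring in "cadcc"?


Input: "cadcc"
Checking substrings for palindromes:
  [3:5] "cc" (len 2) => palindrome
Longest palindromic substring: "cc" with length 2

2


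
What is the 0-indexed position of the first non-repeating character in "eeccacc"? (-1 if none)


Input: eeccacc
Character frequencies:
  'a': 1
  'c': 4
  'e': 2
Scanning left to right for freq == 1:
  Position 0 ('e'): freq=2, skip
  Position 1 ('e'): freq=2, skip
  Position 2 ('c'): freq=4, skip
  Position 3 ('c'): freq=4, skip
  Position 4 ('a'): unique! => answer = 4

4


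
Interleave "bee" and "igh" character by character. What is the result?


Interleaving "bee" and "igh":
  Position 0: 'b' from first, 'i' from second => "bi"
  Position 1: 'e' from first, 'g' from second => "eg"
  Position 2: 'e' from first, 'h' from second => "eh"
Result: biegeh

biegeh


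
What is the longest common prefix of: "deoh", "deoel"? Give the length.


Words: deoh, deoel
  Position 0: all 'd' => match
  Position 1: all 'e' => match
  Position 2: all 'o' => match
  Position 3: ('h', 'e') => mismatch, stop
LCP = "deo" (length 3)

3


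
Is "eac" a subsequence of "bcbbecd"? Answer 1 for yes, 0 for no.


Check if "eac" is a subsequence of "bcbbecd"
Greedy scan:
  Position 0 ('b'): no match needed
  Position 1 ('c'): no match needed
  Position 2 ('b'): no match needed
  Position 3 ('b'): no match needed
  Position 4 ('e'): matches sub[0] = 'e'
  Position 5 ('c'): no match needed
  Position 6 ('d'): no match needed
Only matched 1/3 characters => not a subsequence

0


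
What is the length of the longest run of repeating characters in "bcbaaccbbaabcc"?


Input: "bcbaaccbbaabcc"
Scanning for longest run:
  Position 1 ('c'): new char, reset run to 1
  Position 2 ('b'): new char, reset run to 1
  Position 3 ('a'): new char, reset run to 1
  Position 4 ('a'): continues run of 'a', length=2
  Position 5 ('c'): new char, reset run to 1
  Position 6 ('c'): continues run of 'c', length=2
  Position 7 ('b'): new char, reset run to 1
  Position 8 ('b'): continues run of 'b', length=2
  Position 9 ('a'): new char, reset run to 1
  Position 10 ('a'): continues run of 'a', length=2
  Position 11 ('b'): new char, reset run to 1
  Position 12 ('c'): new char, reset run to 1
  Position 13 ('c'): continues run of 'c', length=2
Longest run: 'a' with length 2

2


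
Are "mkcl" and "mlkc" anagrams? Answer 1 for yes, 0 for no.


Strings: "mkcl", "mlkc"
Sorted first:  cklm
Sorted second: cklm
Sorted forms match => anagrams

1


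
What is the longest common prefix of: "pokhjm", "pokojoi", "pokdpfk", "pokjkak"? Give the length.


Words: pokhjm, pokojoi, pokdpfk, pokjkak
  Position 0: all 'p' => match
  Position 1: all 'o' => match
  Position 2: all 'k' => match
  Position 3: ('h', 'o', 'd', 'j') => mismatch, stop
LCP = "pok" (length 3)

3


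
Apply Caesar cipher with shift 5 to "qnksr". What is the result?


Caesar cipher: shift "qnksr" by 5
  'q' (pos 16) + 5 = pos 21 = 'v'
  'n' (pos 13) + 5 = pos 18 = 's'
  'k' (pos 10) + 5 = pos 15 = 'p'
  's' (pos 18) + 5 = pos 23 = 'x'
  'r' (pos 17) + 5 = pos 22 = 'w'
Result: vspxw

vspxw


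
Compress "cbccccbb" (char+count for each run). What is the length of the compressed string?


Input: cbccccbb
Runs:
  'c' x 1 => "c1"
  'b' x 1 => "b1"
  'c' x 4 => "c4"
  'b' x 2 => "b2"
Compressed: "c1b1c4b2"
Compressed length: 8

8


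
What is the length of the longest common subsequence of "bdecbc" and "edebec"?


LCS of "bdecbc" and "edebec"
DP table:
           e    d    e    b    e    c
      0    0    0    0    0    0    0
  b   0    0    0    0    1    1    1
  d   0    0    1    1    1    1    1
  e   0    1    1    2    2    2    2
  c   0    1    1    2    2    2    3
  b   0    1    1    2    3    3    3
  c   0    1    1    2    3    3    4
LCS length = dp[6][6] = 4

4


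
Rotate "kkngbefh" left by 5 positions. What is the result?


Input: "kkngbefh", rotate left by 5
First 5 characters: "kkngb"
Remaining characters: "efh"
Concatenate remaining + first: "efh" + "kkngb" = "efhkkngb"

efhkkngb


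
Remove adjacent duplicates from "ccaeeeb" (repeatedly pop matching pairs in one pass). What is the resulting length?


Input: ccaeeeb
Stack-based adjacent duplicate removal:
  Read 'c': push. Stack: c
  Read 'c': matches stack top 'c' => pop. Stack: (empty)
  Read 'a': push. Stack: a
  Read 'e': push. Stack: ae
  Read 'e': matches stack top 'e' => pop. Stack: a
  Read 'e': push. Stack: ae
  Read 'b': push. Stack: aeb
Final stack: "aeb" (length 3)

3


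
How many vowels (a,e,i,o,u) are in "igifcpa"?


Input: igifcpa
Checking each character:
  'i' at position 0: vowel (running total: 1)
  'g' at position 1: consonant
  'i' at position 2: vowel (running total: 2)
  'f' at position 3: consonant
  'c' at position 4: consonant
  'p' at position 5: consonant
  'a' at position 6: vowel (running total: 3)
Total vowels: 3

3


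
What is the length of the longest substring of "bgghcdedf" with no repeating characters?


Input: "bgghcdedf"
Sliding window (track last position of each char):
  Position 0 ('b'): window [0,0] length 1 -- new best
  Position 1 ('g'): window [0,1] length 2 -- new best
  Position 2 ('g'): repeat (last at 1), move window start to 2
  Position 2 ('g'): window [2,2] length 1
  Position 3 ('h'): window [2,3] length 2
  Position 4 ('c'): window [2,4] length 3 -- new best
  Position 5 ('d'): window [2,5] length 4 -- new best
  Position 6 ('e'): window [2,6] length 5 -- new best
  Position 7 ('d'): repeat (last at 5), move window start to 6
  Position 7 ('d'): window [6,7] length 2
  Position 8 ('f'): window [6,8] length 3
Longest substring with no repeats: "ghcde" with length 5

5


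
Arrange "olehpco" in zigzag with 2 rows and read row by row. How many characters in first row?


Zigzag "olehpco" into 2 rows:
Placing characters:
  'o' => row 0
  'l' => row 1
  'e' => row 0
  'h' => row 1
  'p' => row 0
  'c' => row 1
  'o' => row 0
Rows:
  Row 0: "oepo"
  Row 1: "lhc"
First row length: 4

4


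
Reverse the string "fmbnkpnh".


Input: fmbnkpnh
Reading characters right to left:
  Position 7: 'h'
  Position 6: 'n'
  Position 5: 'p'
  Position 4: 'k'
  Position 3: 'n'
  Position 2: 'b'
  Position 1: 'm'
  Position 0: 'f'
Reversed: hnpknbmf

hnpknbmf


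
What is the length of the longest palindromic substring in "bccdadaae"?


Input: "bccdadaae"
Checking substrings for palindromes:
  [3:6] "dad" (len 3) => palindrome
  [4:7] "ada" (len 3) => palindrome
  [1:3] "cc" (len 2) => palindrome
  [6:8] "aa" (len 2) => palindrome
Longest palindromic substring: "dad" with length 3

3


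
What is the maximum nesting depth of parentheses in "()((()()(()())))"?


Input: "()((()()(()())))"
Tracking depth:
  Position 0 '(': depth becomes 1
  Position 1 ')': depth becomes 0
  Position 2 '(': depth becomes 1
  Position 3 '(': depth becomes 2
  Position 4 '(': depth becomes 3
  Position 5 ')': depth becomes 2
  Position 6 '(': depth becomes 3
  Position 7 ')': depth becomes 2
  Position 8 '(': depth becomes 3
  Position 9 '(': depth becomes 4
  Position 10 ')': depth becomes 3
  Position 11 '(': depth becomes 4
  Position 12 ')': depth becomes 3
  Position 13 ')': depth becomes 2
  Position 14 ')': depth becomes 1
  Position 15 ')': depth becomes 0
Maximum depth reached: 4

4


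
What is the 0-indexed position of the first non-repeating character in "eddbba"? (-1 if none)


Input: eddbba
Character frequencies:
  'a': 1
  'b': 2
  'd': 2
  'e': 1
Scanning left to right for freq == 1:
  Position 0 ('e'): unique! => answer = 0

0


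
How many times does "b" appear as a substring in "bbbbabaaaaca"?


Searching for "b" in "bbbbabaaaaca"
Scanning each position:
  Position 0: "b" => MATCH
  Position 1: "b" => MATCH
  Position 2: "b" => MATCH
  Position 3: "b" => MATCH
  Position 4: "a" => no
  Position 5: "b" => MATCH
  Position 6: "a" => no
  Position 7: "a" => no
  Position 8: "a" => no
  Position 9: "a" => no
  Position 10: "c" => no
  Position 11: "a" => no
Total occurrences: 5

5


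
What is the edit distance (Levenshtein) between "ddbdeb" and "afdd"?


Computing edit distance: "ddbdeb" -> "afdd"
DP table:
           a    f    d    d
      0    1    2    3    4
  d   1    1    2    2    3
  d   2    2    2    2    2
  b   3    3    3    3    3
  d   4    4    4    3    3
  e   5    5    5    4    4
  b   6    6    6    5    5
Edit distance = dp[6][4] = 5

5


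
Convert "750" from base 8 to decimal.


Input: "750" in base 8
Positional expansion:
  Digit '7' (value 7) x 8^2 = 448
  Digit '5' (value 5) x 8^1 = 40
  Digit '0' (value 0) x 8^0 = 0
Sum = 488

488


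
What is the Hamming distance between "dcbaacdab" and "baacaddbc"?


Comparing "dcbaacdab" and "baacaddbc" position by position:
  Position 0: 'd' vs 'b' => differ
  Position 1: 'c' vs 'a' => differ
  Position 2: 'b' vs 'a' => differ
  Position 3: 'a' vs 'c' => differ
  Position 4: 'a' vs 'a' => same
  Position 5: 'c' vs 'd' => differ
  Position 6: 'd' vs 'd' => same
  Position 7: 'a' vs 'b' => differ
  Position 8: 'b' vs 'c' => differ
Total differences (Hamming distance): 7

7


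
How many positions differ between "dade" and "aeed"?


Comparing "dade" and "aeed" position by position:
  Position 0: 'd' vs 'a' => DIFFER
  Position 1: 'a' vs 'e' => DIFFER
  Position 2: 'd' vs 'e' => DIFFER
  Position 3: 'e' vs 'd' => DIFFER
Positions that differ: 4

4


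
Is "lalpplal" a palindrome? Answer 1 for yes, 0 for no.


Input: lalpplal
Reversed: lalpplal
  Compare pos 0 ('l') with pos 7 ('l'): match
  Compare pos 1 ('a') with pos 6 ('a'): match
  Compare pos 2 ('l') with pos 5 ('l'): match
  Compare pos 3 ('p') with pos 4 ('p'): match
Result: palindrome

1


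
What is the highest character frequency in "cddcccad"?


Input: cddcccad
Character counts:
  'a': 1
  'c': 4
  'd': 3
Maximum frequency: 4

4


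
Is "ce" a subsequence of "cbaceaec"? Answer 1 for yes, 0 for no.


Check if "ce" is a subsequence of "cbaceaec"
Greedy scan:
  Position 0 ('c'): matches sub[0] = 'c'
  Position 1 ('b'): no match needed
  Position 2 ('a'): no match needed
  Position 3 ('c'): no match needed
  Position 4 ('e'): matches sub[1] = 'e'
  Position 5 ('a'): no match needed
  Position 6 ('e'): no match needed
  Position 7 ('c'): no match needed
All 2 characters matched => is a subsequence

1


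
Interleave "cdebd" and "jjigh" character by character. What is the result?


Interleaving "cdebd" and "jjigh":
  Position 0: 'c' from first, 'j' from second => "cj"
  Position 1: 'd' from first, 'j' from second => "dj"
  Position 2: 'e' from first, 'i' from second => "ei"
  Position 3: 'b' from first, 'g' from second => "bg"
  Position 4: 'd' from first, 'h' from second => "dh"
Result: cjdjeibgdh

cjdjeibgdh


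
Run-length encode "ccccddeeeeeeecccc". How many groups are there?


Input: ccccddeeeeeeecccc
Scanning for consecutive runs:
  Group 1: 'c' x 4 (positions 0-3)
  Group 2: 'd' x 2 (positions 4-5)
  Group 3: 'e' x 7 (positions 6-12)
  Group 4: 'c' x 4 (positions 13-16)
Total groups: 4

4


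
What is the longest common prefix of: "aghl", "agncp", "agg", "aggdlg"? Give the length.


Words: aghl, agncp, agg, aggdlg
  Position 0: all 'a' => match
  Position 1: all 'g' => match
  Position 2: ('h', 'n', 'g', 'g') => mismatch, stop
LCP = "ag" (length 2)

2


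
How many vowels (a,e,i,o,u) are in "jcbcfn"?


Input: jcbcfn
Checking each character:
  'j' at position 0: consonant
  'c' at position 1: consonant
  'b' at position 2: consonant
  'c' at position 3: consonant
  'f' at position 4: consonant
  'n' at position 5: consonant
Total vowels: 0

0


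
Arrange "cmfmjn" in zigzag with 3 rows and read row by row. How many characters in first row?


Zigzag "cmfmjn" into 3 rows:
Placing characters:
  'c' => row 0
  'm' => row 1
  'f' => row 2
  'm' => row 1
  'j' => row 0
  'n' => row 1
Rows:
  Row 0: "cj"
  Row 1: "mmn"
  Row 2: "f"
First row length: 2

2


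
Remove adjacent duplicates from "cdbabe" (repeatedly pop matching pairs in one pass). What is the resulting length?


Input: cdbabe
Stack-based adjacent duplicate removal:
  Read 'c': push. Stack: c
  Read 'd': push. Stack: cd
  Read 'b': push. Stack: cdb
  Read 'a': push. Stack: cdba
  Read 'b': push. Stack: cdbab
  Read 'e': push. Stack: cdbabe
Final stack: "cdbabe" (length 6)

6


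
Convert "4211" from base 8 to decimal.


Input: "4211" in base 8
Positional expansion:
  Digit '4' (value 4) x 8^3 = 2048
  Digit '2' (value 2) x 8^2 = 128
  Digit '1' (value 1) x 8^1 = 8
  Digit '1' (value 1) x 8^0 = 1
Sum = 2185

2185


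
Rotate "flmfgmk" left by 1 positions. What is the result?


Input: "flmfgmk", rotate left by 1
First 1 characters: "f"
Remaining characters: "lmfgmk"
Concatenate remaining + first: "lmfgmk" + "f" = "lmfgmkf"

lmfgmkf


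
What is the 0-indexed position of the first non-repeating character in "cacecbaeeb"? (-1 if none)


Input: cacecbaeeb
Character frequencies:
  'a': 2
  'b': 2
  'c': 3
  'e': 3
Scanning left to right for freq == 1:
  Position 0 ('c'): freq=3, skip
  Position 1 ('a'): freq=2, skip
  Position 2 ('c'): freq=3, skip
  Position 3 ('e'): freq=3, skip
  Position 4 ('c'): freq=3, skip
  Position 5 ('b'): freq=2, skip
  Position 6 ('a'): freq=2, skip
  Position 7 ('e'): freq=3, skip
  Position 8 ('e'): freq=3, skip
  Position 9 ('b'): freq=2, skip
  No unique character found => answer = -1

-1


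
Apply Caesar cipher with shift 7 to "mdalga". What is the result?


Caesar cipher: shift "mdalga" by 7
  'm' (pos 12) + 7 = pos 19 = 't'
  'd' (pos 3) + 7 = pos 10 = 'k'
  'a' (pos 0) + 7 = pos 7 = 'h'
  'l' (pos 11) + 7 = pos 18 = 's'
  'g' (pos 6) + 7 = pos 13 = 'n'
  'a' (pos 0) + 7 = pos 7 = 'h'
Result: tkhsnh

tkhsnh


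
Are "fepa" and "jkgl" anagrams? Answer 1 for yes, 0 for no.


Strings: "fepa", "jkgl"
Sorted first:  aefp
Sorted second: gjkl
Differ at position 0: 'a' vs 'g' => not anagrams

0


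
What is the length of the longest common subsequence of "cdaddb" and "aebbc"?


LCS of "cdaddb" and "aebbc"
DP table:
           a    e    b    b    c
      0    0    0    0    0    0
  c   0    0    0    0    0    1
  d   0    0    0    0    0    1
  a   0    1    1    1    1    1
  d   0    1    1    1    1    1
  d   0    1    1    1    1    1
  b   0    1    1    2    2    2
LCS length = dp[6][5] = 2

2


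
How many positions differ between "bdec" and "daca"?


Comparing "bdec" and "daca" position by position:
  Position 0: 'b' vs 'd' => DIFFER
  Position 1: 'd' vs 'a' => DIFFER
  Position 2: 'e' vs 'c' => DIFFER
  Position 3: 'c' vs 'a' => DIFFER
Positions that differ: 4

4


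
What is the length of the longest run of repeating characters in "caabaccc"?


Input: "caabaccc"
Scanning for longest run:
  Position 1 ('a'): new char, reset run to 1
  Position 2 ('a'): continues run of 'a', length=2
  Position 3 ('b'): new char, reset run to 1
  Position 4 ('a'): new char, reset run to 1
  Position 5 ('c'): new char, reset run to 1
  Position 6 ('c'): continues run of 'c', length=2
  Position 7 ('c'): continues run of 'c', length=3
Longest run: 'c' with length 3

3


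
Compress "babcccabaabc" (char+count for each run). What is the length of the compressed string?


Input: babcccabaabc
Runs:
  'b' x 1 => "b1"
  'a' x 1 => "a1"
  'b' x 1 => "b1"
  'c' x 3 => "c3"
  'a' x 1 => "a1"
  'b' x 1 => "b1"
  'a' x 2 => "a2"
  'b' x 1 => "b1"
  'c' x 1 => "c1"
Compressed: "b1a1b1c3a1b1a2b1c1"
Compressed length: 18

18


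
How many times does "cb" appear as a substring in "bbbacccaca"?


Searching for "cb" in "bbbacccaca"
Scanning each position:
  Position 0: "bb" => no
  Position 1: "bb" => no
  Position 2: "ba" => no
  Position 3: "ac" => no
  Position 4: "cc" => no
  Position 5: "cc" => no
  Position 6: "ca" => no
  Position 7: "ac" => no
  Position 8: "ca" => no
Total occurrences: 0

0


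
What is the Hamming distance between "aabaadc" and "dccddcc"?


Comparing "aabaadc" and "dccddcc" position by position:
  Position 0: 'a' vs 'd' => differ
  Position 1: 'a' vs 'c' => differ
  Position 2: 'b' vs 'c' => differ
  Position 3: 'a' vs 'd' => differ
  Position 4: 'a' vs 'd' => differ
  Position 5: 'd' vs 'c' => differ
  Position 6: 'c' vs 'c' => same
Total differences (Hamming distance): 6

6


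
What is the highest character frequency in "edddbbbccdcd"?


Input: edddbbbccdcd
Character counts:
  'b': 3
  'c': 3
  'd': 5
  'e': 1
Maximum frequency: 5

5


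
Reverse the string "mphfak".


Input: mphfak
Reading characters right to left:
  Position 5: 'k'
  Position 4: 'a'
  Position 3: 'f'
  Position 2: 'h'
  Position 1: 'p'
  Position 0: 'm'
Reversed: kafhpm

kafhpm


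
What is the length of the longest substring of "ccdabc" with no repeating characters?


Input: "ccdabc"
Sliding window (track last position of each char):
  Position 0 ('c'): window [0,0] length 1 -- new best
  Position 1 ('c'): repeat (last at 0), move window start to 1
  Position 1 ('c'): window [1,1] length 1
  Position 2 ('d'): window [1,2] length 2 -- new best
  Position 3 ('a'): window [1,3] length 3 -- new best
  Position 4 ('b'): window [1,4] length 4 -- new best
  Position 5 ('c'): repeat (last at 1), move window start to 2
  Position 5 ('c'): window [2,5] length 4
Longest substring with no repeats: "cdab" with length 4

4


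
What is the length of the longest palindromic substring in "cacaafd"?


Input: "cacaafd"
Checking substrings for palindromes:
  [0:3] "cac" (len 3) => palindrome
  [1:4] "aca" (len 3) => palindrome
  [3:5] "aa" (len 2) => palindrome
Longest palindromic substring: "cac" with length 3

3


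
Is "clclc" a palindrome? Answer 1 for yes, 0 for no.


Input: clclc
Reversed: clclc
  Compare pos 0 ('c') with pos 4 ('c'): match
  Compare pos 1 ('l') with pos 3 ('l'): match
Result: palindrome

1


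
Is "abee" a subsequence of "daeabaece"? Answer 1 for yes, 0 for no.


Check if "abee" is a subsequence of "daeabaece"
Greedy scan:
  Position 0 ('d'): no match needed
  Position 1 ('a'): matches sub[0] = 'a'
  Position 2 ('e'): no match needed
  Position 3 ('a'): no match needed
  Position 4 ('b'): matches sub[1] = 'b'
  Position 5 ('a'): no match needed
  Position 6 ('e'): matches sub[2] = 'e'
  Position 7 ('c'): no match needed
  Position 8 ('e'): matches sub[3] = 'e'
All 4 characters matched => is a subsequence

1


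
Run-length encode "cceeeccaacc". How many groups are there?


Input: cceeeccaacc
Scanning for consecutive runs:
  Group 1: 'c' x 2 (positions 0-1)
  Group 2: 'e' x 3 (positions 2-4)
  Group 3: 'c' x 2 (positions 5-6)
  Group 4: 'a' x 2 (positions 7-8)
  Group 5: 'c' x 2 (positions 9-10)
Total groups: 5

5


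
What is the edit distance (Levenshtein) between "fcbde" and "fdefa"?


Computing edit distance: "fcbde" -> "fdefa"
DP table:
           f    d    e    f    a
      0    1    2    3    4    5
  f   1    0    1    2    3    4
  c   2    1    1    2    3    4
  b   3    2    2    2    3    4
  d   4    3    2    3    3    4
  e   5    4    3    2    3    4
Edit distance = dp[5][5] = 4

4


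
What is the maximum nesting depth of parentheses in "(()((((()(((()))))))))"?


Input: "(()((((()(((()))))))))"
Tracking depth:
  Position 0 '(': depth becomes 1
  Position 1 '(': depth becomes 2
  Position 2 ')': depth becomes 1
  Position 3 '(': depth becomes 2
  Position 4 '(': depth becomes 3
  Position 5 '(': depth becomes 4
  Position 6 '(': depth becomes 5
  Position 7 '(': depth becomes 6
  Position 8 ')': depth becomes 5
  Position 9 '(': depth becomes 6
  Position 10 '(': depth becomes 7
  Position 11 '(': depth becomes 8
  Position 12 '(': depth becomes 9
  Position 13 ')': depth becomes 8
  Position 14 ')': depth becomes 7
  Position 15 ')': depth becomes 6
  Position 16 ')': depth becomes 5
  Position 17 ')': depth becomes 4
  Position 18 ')': depth becomes 3
  Position 19 ')': depth becomes 2
  Position 20 ')': depth becomes 1
  Position 21 ')': depth becomes 0
Maximum depth reached: 9

9


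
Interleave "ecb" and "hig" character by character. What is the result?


Interleaving "ecb" and "hig":
  Position 0: 'e' from first, 'h' from second => "eh"
  Position 1: 'c' from first, 'i' from second => "ci"
  Position 2: 'b' from first, 'g' from second => "bg"
Result: ehcibg

ehcibg


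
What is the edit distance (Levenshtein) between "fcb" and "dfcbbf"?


Computing edit distance: "fcb" -> "dfcbbf"
DP table:
           d    f    c    b    b    f
      0    1    2    3    4    5    6
  f   1    1    1    2    3    4    5
  c   2    2    2    1    2    3    4
  b   3    3    3    2    1    2    3
Edit distance = dp[3][6] = 3

3


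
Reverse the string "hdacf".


Input: hdacf
Reading characters right to left:
  Position 4: 'f'
  Position 3: 'c'
  Position 2: 'a'
  Position 1: 'd'
  Position 0: 'h'
Reversed: fcadh

fcadh


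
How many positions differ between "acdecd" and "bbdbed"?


Comparing "acdecd" and "bbdbed" position by position:
  Position 0: 'a' vs 'b' => DIFFER
  Position 1: 'c' vs 'b' => DIFFER
  Position 2: 'd' vs 'd' => same
  Position 3: 'e' vs 'b' => DIFFER
  Position 4: 'c' vs 'e' => DIFFER
  Position 5: 'd' vs 'd' => same
Positions that differ: 4

4


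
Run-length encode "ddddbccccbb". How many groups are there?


Input: ddddbccccbb
Scanning for consecutive runs:
  Group 1: 'd' x 4 (positions 0-3)
  Group 2: 'b' x 1 (positions 4-4)
  Group 3: 'c' x 4 (positions 5-8)
  Group 4: 'b' x 2 (positions 9-10)
Total groups: 4

4


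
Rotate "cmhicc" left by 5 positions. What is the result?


Input: "cmhicc", rotate left by 5
First 5 characters: "cmhic"
Remaining characters: "c"
Concatenate remaining + first: "c" + "cmhic" = "ccmhic"

ccmhic


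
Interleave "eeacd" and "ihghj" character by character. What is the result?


Interleaving "eeacd" and "ihghj":
  Position 0: 'e' from first, 'i' from second => "ei"
  Position 1: 'e' from first, 'h' from second => "eh"
  Position 2: 'a' from first, 'g' from second => "ag"
  Position 3: 'c' from first, 'h' from second => "ch"
  Position 4: 'd' from first, 'j' from second => "dj"
Result: eiehagchdj

eiehagchdj


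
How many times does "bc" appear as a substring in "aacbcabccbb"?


Searching for "bc" in "aacbcabccbb"
Scanning each position:
  Position 0: "aa" => no
  Position 1: "ac" => no
  Position 2: "cb" => no
  Position 3: "bc" => MATCH
  Position 4: "ca" => no
  Position 5: "ab" => no
  Position 6: "bc" => MATCH
  Position 7: "cc" => no
  Position 8: "cb" => no
  Position 9: "bb" => no
Total occurrences: 2

2


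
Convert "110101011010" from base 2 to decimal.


Input: "110101011010" in base 2
Positional expansion:
  Digit '1' (value 1) x 2^11 = 2048
  Digit '1' (value 1) x 2^10 = 1024
  Digit '0' (value 0) x 2^9 = 0
  Digit '1' (value 1) x 2^8 = 256
  Digit '0' (value 0) x 2^7 = 0
  Digit '1' (value 1) x 2^6 = 64
  Digit '0' (value 0) x 2^5 = 0
  Digit '1' (value 1) x 2^4 = 16
  Digit '1' (value 1) x 2^3 = 8
  Digit '0' (value 0) x 2^2 = 0
  Digit '1' (value 1) x 2^1 = 2
  Digit '0' (value 0) x 2^0 = 0
Sum = 3418

3418


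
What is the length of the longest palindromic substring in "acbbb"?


Input: "acbbb"
Checking substrings for palindromes:
  [2:5] "bbb" (len 3) => palindrome
  [2:4] "bb" (len 2) => palindrome
  [3:5] "bb" (len 2) => palindrome
Longest palindromic substring: "bbb" with length 3

3


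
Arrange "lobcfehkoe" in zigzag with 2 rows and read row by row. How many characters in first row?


Zigzag "lobcfehkoe" into 2 rows:
Placing characters:
  'l' => row 0
  'o' => row 1
  'b' => row 0
  'c' => row 1
  'f' => row 0
  'e' => row 1
  'h' => row 0
  'k' => row 1
  'o' => row 0
  'e' => row 1
Rows:
  Row 0: "lbfho"
  Row 1: "oceke"
First row length: 5

5


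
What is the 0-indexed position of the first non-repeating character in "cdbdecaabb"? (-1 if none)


Input: cdbdecaabb
Character frequencies:
  'a': 2
  'b': 3
  'c': 2
  'd': 2
  'e': 1
Scanning left to right for freq == 1:
  Position 0 ('c'): freq=2, skip
  Position 1 ('d'): freq=2, skip
  Position 2 ('b'): freq=3, skip
  Position 3 ('d'): freq=2, skip
  Position 4 ('e'): unique! => answer = 4

4


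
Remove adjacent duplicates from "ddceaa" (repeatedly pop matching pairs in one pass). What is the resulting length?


Input: ddceaa
Stack-based adjacent duplicate removal:
  Read 'd': push. Stack: d
  Read 'd': matches stack top 'd' => pop. Stack: (empty)
  Read 'c': push. Stack: c
  Read 'e': push. Stack: ce
  Read 'a': push. Stack: cea
  Read 'a': matches stack top 'a' => pop. Stack: ce
Final stack: "ce" (length 2)

2


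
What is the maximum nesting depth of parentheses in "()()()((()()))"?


Input: "()()()((()()))"
Tracking depth:
  Position 0 '(': depth becomes 1
  Position 1 ')': depth becomes 0
  Position 2 '(': depth becomes 1
  Position 3 ')': depth becomes 0
  Position 4 '(': depth becomes 1
  Position 5 ')': depth becomes 0
  Position 6 '(': depth becomes 1
  Position 7 '(': depth becomes 2
  Position 8 '(': depth becomes 3
  Position 9 ')': depth becomes 2
  Position 10 '(': depth becomes 3
  Position 11 ')': depth becomes 2
  Position 12 ')': depth becomes 1
  Position 13 ')': depth becomes 0
Maximum depth reached: 3

3


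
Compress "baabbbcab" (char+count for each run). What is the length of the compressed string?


Input: baabbbcab
Runs:
  'b' x 1 => "b1"
  'a' x 2 => "a2"
  'b' x 3 => "b3"
  'c' x 1 => "c1"
  'a' x 1 => "a1"
  'b' x 1 => "b1"
Compressed: "b1a2b3c1a1b1"
Compressed length: 12

12


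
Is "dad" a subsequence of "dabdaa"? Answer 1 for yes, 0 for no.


Check if "dad" is a subsequence of "dabdaa"
Greedy scan:
  Position 0 ('d'): matches sub[0] = 'd'
  Position 1 ('a'): matches sub[1] = 'a'
  Position 2 ('b'): no match needed
  Position 3 ('d'): matches sub[2] = 'd'
  Position 4 ('a'): no match needed
  Position 5 ('a'): no match needed
All 3 characters matched => is a subsequence

1


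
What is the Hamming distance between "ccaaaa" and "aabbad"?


Comparing "ccaaaa" and "aabbad" position by position:
  Position 0: 'c' vs 'a' => differ
  Position 1: 'c' vs 'a' => differ
  Position 2: 'a' vs 'b' => differ
  Position 3: 'a' vs 'b' => differ
  Position 4: 'a' vs 'a' => same
  Position 5: 'a' vs 'd' => differ
Total differences (Hamming distance): 5

5


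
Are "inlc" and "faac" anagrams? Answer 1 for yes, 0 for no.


Strings: "inlc", "faac"
Sorted first:  ciln
Sorted second: aacf
Differ at position 0: 'c' vs 'a' => not anagrams

0


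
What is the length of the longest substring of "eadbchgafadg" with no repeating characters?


Input: "eadbchgafadg"
Sliding window (track last position of each char):
  Position 0 ('e'): window [0,0] length 1 -- new best
  Position 1 ('a'): window [0,1] length 2 -- new best
  Position 2 ('d'): window [0,2] length 3 -- new best
  Position 3 ('b'): window [0,3] length 4 -- new best
  Position 4 ('c'): window [0,4] length 5 -- new best
  Position 5 ('h'): window [0,5] length 6 -- new best
  Position 6 ('g'): window [0,6] length 7 -- new best
  Position 7 ('a'): repeat (last at 1), move window start to 2
  Position 7 ('a'): window [2,7] length 6
  Position 8 ('f'): window [2,8] length 7
  Position 9 ('a'): repeat (last at 7), move window start to 8
  Position 9 ('a'): window [8,9] length 2
  Position 10 ('d'): window [8,10] length 3
  Position 11 ('g'): window [8,11] length 4
Longest substring with no repeats: "eadbchg" with length 7

7


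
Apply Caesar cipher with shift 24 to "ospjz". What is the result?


Caesar cipher: shift "ospjz" by 24
  'o' (pos 14) + 24 = pos 12 = 'm'
  's' (pos 18) + 24 = pos 16 = 'q'
  'p' (pos 15) + 24 = pos 13 = 'n'
  'j' (pos 9) + 24 = pos 7 = 'h'
  'z' (pos 25) + 24 = pos 23 = 'x'
Result: mqnhx

mqnhx


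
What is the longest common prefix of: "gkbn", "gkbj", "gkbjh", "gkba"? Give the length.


Words: gkbn, gkbj, gkbjh, gkba
  Position 0: all 'g' => match
  Position 1: all 'k' => match
  Position 2: all 'b' => match
  Position 3: ('n', 'j', 'j', 'a') => mismatch, stop
LCP = "gkb" (length 3)

3


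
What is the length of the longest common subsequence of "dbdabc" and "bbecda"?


LCS of "dbdabc" and "bbecda"
DP table:
           b    b    e    c    d    a
      0    0    0    0    0    0    0
  d   0    0    0    0    0    1    1
  b   0    1    1    1    1    1    1
  d   0    1    1    1    1    2    2
  a   0    1    1    1    1    2    3
  b   0    1    2    2    2    2    3
  c   0    1    2    2    3    3    3
LCS length = dp[6][6] = 3

3


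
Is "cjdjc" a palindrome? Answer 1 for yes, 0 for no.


Input: cjdjc
Reversed: cjdjc
  Compare pos 0 ('c') with pos 4 ('c'): match
  Compare pos 1 ('j') with pos 3 ('j'): match
Result: palindrome

1


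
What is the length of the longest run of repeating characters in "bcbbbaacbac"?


Input: "bcbbbaacbac"
Scanning for longest run:
  Position 1 ('c'): new char, reset run to 1
  Position 2 ('b'): new char, reset run to 1
  Position 3 ('b'): continues run of 'b', length=2
  Position 4 ('b'): continues run of 'b', length=3
  Position 5 ('a'): new char, reset run to 1
  Position 6 ('a'): continues run of 'a', length=2
  Position 7 ('c'): new char, reset run to 1
  Position 8 ('b'): new char, reset run to 1
  Position 9 ('a'): new char, reset run to 1
  Position 10 ('c'): new char, reset run to 1
Longest run: 'b' with length 3

3


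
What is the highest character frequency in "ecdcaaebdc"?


Input: ecdcaaebdc
Character counts:
  'a': 2
  'b': 1
  'c': 3
  'd': 2
  'e': 2
Maximum frequency: 3

3


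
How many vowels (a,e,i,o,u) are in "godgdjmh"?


Input: godgdjmh
Checking each character:
  'g' at position 0: consonant
  'o' at position 1: vowel (running total: 1)
  'd' at position 2: consonant
  'g' at position 3: consonant
  'd' at position 4: consonant
  'j' at position 5: consonant
  'm' at position 6: consonant
  'h' at position 7: consonant
Total vowels: 1

1


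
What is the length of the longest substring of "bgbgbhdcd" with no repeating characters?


Input: "bgbgbhdcd"
Sliding window (track last position of each char):
  Position 0 ('b'): window [0,0] length 1 -- new best
  Position 1 ('g'): window [0,1] length 2 -- new best
  Position 2 ('b'): repeat (last at 0), move window start to 1
  Position 2 ('b'): window [1,2] length 2
  Position 3 ('g'): repeat (last at 1), move window start to 2
  Position 3 ('g'): window [2,3] length 2
  Position 4 ('b'): repeat (last at 2), move window start to 3
  Position 4 ('b'): window [3,4] length 2
  Position 5 ('h'): window [3,5] length 3 -- new best
  Position 6 ('d'): window [3,6] length 4 -- new best
  Position 7 ('c'): window [3,7] length 5 -- new best
  Position 8 ('d'): repeat (last at 6), move window start to 7
  Position 8 ('d'): window [7,8] length 2
Longest substring with no repeats: "gbhdc" with length 5

5


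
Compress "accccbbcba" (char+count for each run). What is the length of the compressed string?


Input: accccbbcba
Runs:
  'a' x 1 => "a1"
  'c' x 4 => "c4"
  'b' x 2 => "b2"
  'c' x 1 => "c1"
  'b' x 1 => "b1"
  'a' x 1 => "a1"
Compressed: "a1c4b2c1b1a1"
Compressed length: 12

12


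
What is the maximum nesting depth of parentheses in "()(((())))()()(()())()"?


Input: "()(((())))()()(()())()"
Tracking depth:
  Position 0 '(': depth becomes 1
  Position 1 ')': depth becomes 0
  Position 2 '(': depth becomes 1
  Position 3 '(': depth becomes 2
  Position 4 '(': depth becomes 3
  Position 5 '(': depth becomes 4
  Position 6 ')': depth becomes 3
  Position 7 ')': depth becomes 2
  Position 8 ')': depth becomes 1
  Position 9 ')': depth becomes 0
  Position 10 '(': depth becomes 1
  Position 11 ')': depth becomes 0
  Position 12 '(': depth becomes 1
  Position 13 ')': depth becomes 0
  Position 14 '(': depth becomes 1
  Position 15 '(': depth becomes 2
  Position 16 ')': depth becomes 1
  Position 17 '(': depth becomes 2
  Position 18 ')': depth becomes 1
  Position 19 ')': depth becomes 0
  Position 20 '(': depth becomes 1
  Position 21 ')': depth becomes 0
Maximum depth reached: 4

4


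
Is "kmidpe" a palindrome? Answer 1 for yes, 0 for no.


Input: kmidpe
Reversed: epdimk
  Compare pos 0 ('k') with pos 5 ('e'): MISMATCH
  Compare pos 1 ('m') with pos 4 ('p'): MISMATCH
  Compare pos 2 ('i') with pos 3 ('d'): MISMATCH
Result: not a palindrome

0


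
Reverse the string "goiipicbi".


Input: goiipicbi
Reading characters right to left:
  Position 8: 'i'
  Position 7: 'b'
  Position 6: 'c'
  Position 5: 'i'
  Position 4: 'p'
  Position 3: 'i'
  Position 2: 'i'
  Position 1: 'o'
  Position 0: 'g'
Reversed: ibcipiiog

ibcipiiog
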